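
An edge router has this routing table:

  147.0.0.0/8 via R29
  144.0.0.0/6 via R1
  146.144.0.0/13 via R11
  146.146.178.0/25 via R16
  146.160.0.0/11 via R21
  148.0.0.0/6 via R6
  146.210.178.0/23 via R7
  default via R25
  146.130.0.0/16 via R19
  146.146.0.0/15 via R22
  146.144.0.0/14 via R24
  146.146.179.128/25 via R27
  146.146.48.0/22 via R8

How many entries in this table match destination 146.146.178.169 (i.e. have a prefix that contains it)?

Prefixes containing 146.146.178.169:
  0.0.0.0/0 (default, matches everything)
  144.0.0.0/6 (144.0.0.0 - 147.255.255.255)
  146.144.0.0/13 (146.144.0.0 - 146.151.255.255)
  146.144.0.0/14 (146.144.0.0 - 146.147.255.255)
  146.146.0.0/15 (146.146.0.0 - 146.147.255.255)
Total matching entries: 5.

5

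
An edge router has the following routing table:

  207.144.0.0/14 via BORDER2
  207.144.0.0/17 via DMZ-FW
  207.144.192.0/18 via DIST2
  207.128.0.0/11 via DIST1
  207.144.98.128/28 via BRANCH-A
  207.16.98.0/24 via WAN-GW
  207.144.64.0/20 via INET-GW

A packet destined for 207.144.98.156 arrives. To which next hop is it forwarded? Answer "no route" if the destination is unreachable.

DMZ-FW

Routes whose prefix contains 207.144.98.156:
  207.128.0.0/11 (207.128.0.0 - 207.159.255.255) -> DIST1
  207.144.0.0/14 (207.144.0.0 - 207.147.255.255) -> BORDER2
  207.144.0.0/17 (207.144.0.0 - 207.144.127.255) -> DMZ-FW
More-specific entries that do NOT match:
  207.144.98.128/28 (207.144.98.128 - 207.144.98.143) does not contain 207.144.98.156
  207.16.98.0/24 (207.16.98.0 - 207.16.98.255) does not contain 207.144.98.156
  207.144.64.0/20 (207.144.64.0 - 207.144.79.255) does not contain 207.144.98.156
  207.144.192.0/18 (207.144.192.0 - 207.144.255.255) does not contain 207.144.98.156
Longest matching prefix is /17 -> next hop DMZ-FW.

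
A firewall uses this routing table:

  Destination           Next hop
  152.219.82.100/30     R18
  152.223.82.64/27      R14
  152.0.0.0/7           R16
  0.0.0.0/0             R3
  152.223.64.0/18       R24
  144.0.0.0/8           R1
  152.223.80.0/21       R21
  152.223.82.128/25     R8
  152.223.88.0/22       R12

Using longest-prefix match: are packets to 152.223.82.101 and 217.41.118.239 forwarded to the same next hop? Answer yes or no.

no

152.223.82.101: longest match 152.223.80.0/21 -> R21
217.41.118.239: longest match 0.0.0.0/0 -> R3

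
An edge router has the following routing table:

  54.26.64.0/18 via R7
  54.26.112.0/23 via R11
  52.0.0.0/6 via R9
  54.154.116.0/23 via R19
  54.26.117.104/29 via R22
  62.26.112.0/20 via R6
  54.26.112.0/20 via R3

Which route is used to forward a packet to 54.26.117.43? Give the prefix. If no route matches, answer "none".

54.26.112.0/20

Entries matching 54.26.117.43:
  52.0.0.0/6 (52.0.0.0 - 55.255.255.255)
  54.26.64.0/18 (54.26.64.0 - 54.26.127.255)
  54.26.112.0/20 (54.26.112.0 - 54.26.127.255)
Most specific is 54.26.112.0/20.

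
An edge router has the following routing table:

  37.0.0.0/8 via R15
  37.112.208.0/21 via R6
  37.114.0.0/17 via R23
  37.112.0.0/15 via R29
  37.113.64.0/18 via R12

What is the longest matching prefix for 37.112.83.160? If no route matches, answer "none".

Entries matching 37.112.83.160:
  37.0.0.0/8 (37.0.0.0 - 37.255.255.255)
  37.112.0.0/15 (37.112.0.0 - 37.113.255.255)
Most specific is 37.112.0.0/15.

37.112.0.0/15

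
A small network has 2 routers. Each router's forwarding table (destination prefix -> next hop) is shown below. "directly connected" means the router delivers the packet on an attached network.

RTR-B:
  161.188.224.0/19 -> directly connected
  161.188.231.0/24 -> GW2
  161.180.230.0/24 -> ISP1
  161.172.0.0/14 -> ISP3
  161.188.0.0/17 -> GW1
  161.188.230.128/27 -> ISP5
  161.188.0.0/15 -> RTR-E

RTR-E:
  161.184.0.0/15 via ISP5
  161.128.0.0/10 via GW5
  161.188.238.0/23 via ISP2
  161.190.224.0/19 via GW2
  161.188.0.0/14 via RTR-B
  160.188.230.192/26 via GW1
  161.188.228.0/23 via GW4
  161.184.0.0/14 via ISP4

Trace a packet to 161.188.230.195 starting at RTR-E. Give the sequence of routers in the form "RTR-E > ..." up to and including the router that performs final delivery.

RTR-E > RTR-B

At RTR-E: longest match for 161.188.230.195 is 161.188.0.0/14 -> RTR-B
At RTR-B: longest match for 161.188.230.195 is 161.188.224.0/19 -> directly connected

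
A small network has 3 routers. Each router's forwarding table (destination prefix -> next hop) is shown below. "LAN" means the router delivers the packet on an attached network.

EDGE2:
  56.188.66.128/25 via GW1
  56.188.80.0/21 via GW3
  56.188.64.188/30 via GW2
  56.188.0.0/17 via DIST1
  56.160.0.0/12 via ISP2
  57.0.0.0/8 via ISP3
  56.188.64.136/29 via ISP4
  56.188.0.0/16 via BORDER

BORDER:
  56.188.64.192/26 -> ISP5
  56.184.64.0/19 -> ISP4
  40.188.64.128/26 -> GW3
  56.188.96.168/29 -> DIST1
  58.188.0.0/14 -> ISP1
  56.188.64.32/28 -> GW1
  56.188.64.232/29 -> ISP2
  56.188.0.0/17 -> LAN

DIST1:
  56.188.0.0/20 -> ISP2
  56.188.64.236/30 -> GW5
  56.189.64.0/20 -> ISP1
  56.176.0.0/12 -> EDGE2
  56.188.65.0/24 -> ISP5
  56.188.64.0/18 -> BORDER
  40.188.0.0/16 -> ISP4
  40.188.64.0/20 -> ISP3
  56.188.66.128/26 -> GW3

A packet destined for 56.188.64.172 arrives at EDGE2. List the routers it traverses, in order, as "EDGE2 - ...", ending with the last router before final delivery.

EDGE2 - DIST1 - BORDER

At EDGE2: longest match for 56.188.64.172 is 56.188.0.0/17 -> DIST1
At DIST1: longest match for 56.188.64.172 is 56.188.64.0/18 -> BORDER
At BORDER: longest match for 56.188.64.172 is 56.188.0.0/17 -> LAN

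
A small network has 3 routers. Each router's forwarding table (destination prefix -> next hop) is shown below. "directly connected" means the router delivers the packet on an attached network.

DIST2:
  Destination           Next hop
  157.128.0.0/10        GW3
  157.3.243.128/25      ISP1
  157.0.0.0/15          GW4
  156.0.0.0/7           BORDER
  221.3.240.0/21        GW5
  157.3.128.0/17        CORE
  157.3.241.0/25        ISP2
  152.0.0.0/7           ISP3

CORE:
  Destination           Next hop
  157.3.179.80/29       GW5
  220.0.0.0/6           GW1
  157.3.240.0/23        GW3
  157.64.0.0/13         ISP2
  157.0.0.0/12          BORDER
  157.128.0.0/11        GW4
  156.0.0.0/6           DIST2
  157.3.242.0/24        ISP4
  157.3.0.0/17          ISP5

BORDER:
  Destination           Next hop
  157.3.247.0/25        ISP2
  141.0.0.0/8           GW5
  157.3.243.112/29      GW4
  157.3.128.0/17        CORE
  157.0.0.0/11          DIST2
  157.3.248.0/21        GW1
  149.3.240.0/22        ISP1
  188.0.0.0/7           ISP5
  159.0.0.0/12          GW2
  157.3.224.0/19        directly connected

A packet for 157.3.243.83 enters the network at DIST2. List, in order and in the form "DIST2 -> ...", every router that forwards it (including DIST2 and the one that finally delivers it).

At DIST2: longest match for 157.3.243.83 is 157.3.128.0/17 -> CORE
At CORE: longest match for 157.3.243.83 is 157.0.0.0/12 -> BORDER
At BORDER: longest match for 157.3.243.83 is 157.3.224.0/19 -> directly connected

DIST2 -> CORE -> BORDER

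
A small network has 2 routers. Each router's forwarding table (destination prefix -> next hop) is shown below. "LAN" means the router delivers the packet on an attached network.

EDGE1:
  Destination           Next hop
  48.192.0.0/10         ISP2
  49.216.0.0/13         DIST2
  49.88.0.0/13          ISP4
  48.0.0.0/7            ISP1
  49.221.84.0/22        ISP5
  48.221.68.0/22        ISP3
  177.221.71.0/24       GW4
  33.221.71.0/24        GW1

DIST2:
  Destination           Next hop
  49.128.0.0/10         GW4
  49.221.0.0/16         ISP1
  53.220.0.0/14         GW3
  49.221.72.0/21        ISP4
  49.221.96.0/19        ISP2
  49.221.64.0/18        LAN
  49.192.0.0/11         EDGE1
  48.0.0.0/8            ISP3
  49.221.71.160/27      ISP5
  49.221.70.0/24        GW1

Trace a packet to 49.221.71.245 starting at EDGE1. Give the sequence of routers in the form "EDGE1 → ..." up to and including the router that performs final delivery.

At EDGE1: longest match for 49.221.71.245 is 49.216.0.0/13 -> DIST2
At DIST2: longest match for 49.221.71.245 is 49.221.64.0/18 -> LAN

EDGE1 → DIST2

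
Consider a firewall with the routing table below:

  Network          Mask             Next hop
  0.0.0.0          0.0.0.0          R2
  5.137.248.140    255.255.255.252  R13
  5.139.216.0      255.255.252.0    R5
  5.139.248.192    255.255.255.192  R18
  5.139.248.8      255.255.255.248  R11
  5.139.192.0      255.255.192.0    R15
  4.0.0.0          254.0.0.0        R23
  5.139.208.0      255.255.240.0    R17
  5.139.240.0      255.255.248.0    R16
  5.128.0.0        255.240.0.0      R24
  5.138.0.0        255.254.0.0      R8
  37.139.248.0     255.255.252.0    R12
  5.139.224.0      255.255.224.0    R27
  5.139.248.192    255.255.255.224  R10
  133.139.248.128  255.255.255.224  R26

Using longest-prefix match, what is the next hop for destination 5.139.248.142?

R27

Routes whose prefix contains 5.139.248.142:
  0.0.0.0/0 (default, matches everything) -> R2
  4.0.0.0/7 (4.0.0.0 - 5.255.255.255) -> R23
  5.128.0.0/12 (5.128.0.0 - 5.143.255.255) -> R24
  5.138.0.0/15 (5.138.0.0 - 5.139.255.255) -> R8
  5.139.192.0/18 (5.139.192.0 - 5.139.255.255) -> R15
  5.139.224.0/19 (5.139.224.0 - 5.139.255.255) -> R27
More-specific entries that do NOT match:
  5.137.248.140/30 (5.137.248.140 - 5.137.248.143) does not contain 5.139.248.142
  5.139.248.8/29 (5.139.248.8 - 5.139.248.15) does not contain 5.139.248.142
  5.139.248.192/27 (5.139.248.192 - 5.139.248.223) does not contain 5.139.248.142
  133.139.248.128/27 (133.139.248.128 - 133.139.248.159) does not contain 5.139.248.142
  5.139.248.192/26 (5.139.248.192 - 5.139.248.255) does not contain 5.139.248.142
  5.139.216.0/22 (5.139.216.0 - 5.139.219.255) does not contain 5.139.248.142
  37.139.248.0/22 (37.139.248.0 - 37.139.251.255) does not contain 5.139.248.142
  5.139.240.0/21 (5.139.240.0 - 5.139.247.255) does not contain 5.139.248.142
  5.139.208.0/20 (5.139.208.0 - 5.139.223.255) does not contain 5.139.248.142
Longest matching prefix is /19 -> next hop R27.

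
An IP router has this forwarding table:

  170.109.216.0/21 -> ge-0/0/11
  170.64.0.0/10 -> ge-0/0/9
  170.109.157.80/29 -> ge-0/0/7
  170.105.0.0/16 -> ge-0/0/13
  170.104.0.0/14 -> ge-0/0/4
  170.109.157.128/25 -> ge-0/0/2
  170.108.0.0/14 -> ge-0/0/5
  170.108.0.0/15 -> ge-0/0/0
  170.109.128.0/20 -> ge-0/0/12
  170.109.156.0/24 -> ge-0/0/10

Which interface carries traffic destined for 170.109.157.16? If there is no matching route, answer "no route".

ge-0/0/0

Routes whose prefix contains 170.109.157.16:
  170.64.0.0/10 (170.64.0.0 - 170.127.255.255) -> ge-0/0/9
  170.108.0.0/14 (170.108.0.0 - 170.111.255.255) -> ge-0/0/5
  170.108.0.0/15 (170.108.0.0 - 170.109.255.255) -> ge-0/0/0
More-specific entries that do NOT match:
  170.109.157.80/29 (170.109.157.80 - 170.109.157.87) does not contain 170.109.157.16
  170.109.157.128/25 (170.109.157.128 - 170.109.157.255) does not contain 170.109.157.16
  170.109.156.0/24 (170.109.156.0 - 170.109.156.255) does not contain 170.109.157.16
  170.109.216.0/21 (170.109.216.0 - 170.109.223.255) does not contain 170.109.157.16
  170.109.128.0/20 (170.109.128.0 - 170.109.143.255) does not contain 170.109.157.16
  170.105.0.0/16 (170.105.0.0 - 170.105.255.255) does not contain 170.109.157.16
Longest matching prefix is /15 -> interface ge-0/0/0.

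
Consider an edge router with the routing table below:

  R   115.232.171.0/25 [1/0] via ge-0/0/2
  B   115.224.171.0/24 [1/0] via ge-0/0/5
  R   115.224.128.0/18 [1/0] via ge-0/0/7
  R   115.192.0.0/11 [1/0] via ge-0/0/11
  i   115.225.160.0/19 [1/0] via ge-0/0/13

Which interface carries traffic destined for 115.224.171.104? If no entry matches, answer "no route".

Routes whose prefix contains 115.224.171.104:
  115.224.128.0/18 (115.224.128.0 - 115.224.191.255) -> ge-0/0/7
  115.224.171.0/24 (115.224.171.0 - 115.224.171.255) -> ge-0/0/5
More-specific entries that do NOT match:
  115.232.171.0/25 (115.232.171.0 - 115.232.171.127) does not contain 115.224.171.104
Longest matching prefix is /24 -> interface ge-0/0/5.

ge-0/0/5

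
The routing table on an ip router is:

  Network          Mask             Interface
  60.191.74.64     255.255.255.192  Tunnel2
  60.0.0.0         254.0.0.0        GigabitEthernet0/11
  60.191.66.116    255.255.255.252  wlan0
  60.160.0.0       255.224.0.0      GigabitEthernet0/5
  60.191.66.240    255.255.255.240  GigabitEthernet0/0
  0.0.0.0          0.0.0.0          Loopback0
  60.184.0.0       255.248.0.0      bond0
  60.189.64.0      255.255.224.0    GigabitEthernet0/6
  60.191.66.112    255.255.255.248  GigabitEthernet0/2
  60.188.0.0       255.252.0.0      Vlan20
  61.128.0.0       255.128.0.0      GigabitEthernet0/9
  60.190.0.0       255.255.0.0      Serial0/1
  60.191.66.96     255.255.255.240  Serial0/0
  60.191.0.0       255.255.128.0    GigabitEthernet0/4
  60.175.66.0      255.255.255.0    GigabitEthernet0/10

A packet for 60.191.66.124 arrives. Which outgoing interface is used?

Routes whose prefix contains 60.191.66.124:
  0.0.0.0/0 (default, matches everything) -> Loopback0
  60.0.0.0/7 (60.0.0.0 - 61.255.255.255) -> GigabitEthernet0/11
  60.160.0.0/11 (60.160.0.0 - 60.191.255.255) -> GigabitEthernet0/5
  60.184.0.0/13 (60.184.0.0 - 60.191.255.255) -> bond0
  60.188.0.0/14 (60.188.0.0 - 60.191.255.255) -> Vlan20
  60.191.0.0/17 (60.191.0.0 - 60.191.127.255) -> GigabitEthernet0/4
More-specific entries that do NOT match:
  60.191.66.116/30 (60.191.66.116 - 60.191.66.119) does not contain 60.191.66.124
  60.191.66.112/29 (60.191.66.112 - 60.191.66.119) does not contain 60.191.66.124
  60.191.66.240/28 (60.191.66.240 - 60.191.66.255) does not contain 60.191.66.124
  60.191.66.96/28 (60.191.66.96 - 60.191.66.111) does not contain 60.191.66.124
  60.191.74.64/26 (60.191.74.64 - 60.191.74.127) does not contain 60.191.66.124
  60.175.66.0/24 (60.175.66.0 - 60.175.66.255) does not contain 60.191.66.124
  60.189.64.0/19 (60.189.64.0 - 60.189.95.255) does not contain 60.191.66.124
Longest matching prefix is /17 -> interface GigabitEthernet0/4.

GigabitEthernet0/4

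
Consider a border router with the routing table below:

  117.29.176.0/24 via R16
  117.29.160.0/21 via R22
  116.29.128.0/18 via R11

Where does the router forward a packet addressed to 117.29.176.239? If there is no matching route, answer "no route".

Routes whose prefix contains 117.29.176.239:
  117.29.176.0/24 (117.29.176.0 - 117.29.176.255) -> R16
Longest matching prefix is /24 -> next hop R16.

R16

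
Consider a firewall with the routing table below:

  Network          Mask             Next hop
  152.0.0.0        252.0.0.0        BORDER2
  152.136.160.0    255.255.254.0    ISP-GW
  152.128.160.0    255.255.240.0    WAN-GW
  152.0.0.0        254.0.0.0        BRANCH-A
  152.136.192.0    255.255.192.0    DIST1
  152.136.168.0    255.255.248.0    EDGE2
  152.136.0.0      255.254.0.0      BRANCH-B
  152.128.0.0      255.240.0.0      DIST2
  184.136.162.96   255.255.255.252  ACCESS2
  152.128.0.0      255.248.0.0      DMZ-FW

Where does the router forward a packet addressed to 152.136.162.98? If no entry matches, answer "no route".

BRANCH-B

Routes whose prefix contains 152.136.162.98:
  152.0.0.0/6 (152.0.0.0 - 155.255.255.255) -> BORDER2
  152.0.0.0/7 (152.0.0.0 - 153.255.255.255) -> BRANCH-A
  152.128.0.0/12 (152.128.0.0 - 152.143.255.255) -> DIST2
  152.136.0.0/15 (152.136.0.0 - 152.137.255.255) -> BRANCH-B
More-specific entries that do NOT match:
  184.136.162.96/30 (184.136.162.96 - 184.136.162.99) does not contain 152.136.162.98
  152.136.160.0/23 (152.136.160.0 - 152.136.161.255) does not contain 152.136.162.98
  152.136.168.0/21 (152.136.168.0 - 152.136.175.255) does not contain 152.136.162.98
  152.128.160.0/20 (152.128.160.0 - 152.128.175.255) does not contain 152.136.162.98
  152.136.192.0/18 (152.136.192.0 - 152.136.255.255) does not contain 152.136.162.98
Longest matching prefix is /15 -> next hop BRANCH-B.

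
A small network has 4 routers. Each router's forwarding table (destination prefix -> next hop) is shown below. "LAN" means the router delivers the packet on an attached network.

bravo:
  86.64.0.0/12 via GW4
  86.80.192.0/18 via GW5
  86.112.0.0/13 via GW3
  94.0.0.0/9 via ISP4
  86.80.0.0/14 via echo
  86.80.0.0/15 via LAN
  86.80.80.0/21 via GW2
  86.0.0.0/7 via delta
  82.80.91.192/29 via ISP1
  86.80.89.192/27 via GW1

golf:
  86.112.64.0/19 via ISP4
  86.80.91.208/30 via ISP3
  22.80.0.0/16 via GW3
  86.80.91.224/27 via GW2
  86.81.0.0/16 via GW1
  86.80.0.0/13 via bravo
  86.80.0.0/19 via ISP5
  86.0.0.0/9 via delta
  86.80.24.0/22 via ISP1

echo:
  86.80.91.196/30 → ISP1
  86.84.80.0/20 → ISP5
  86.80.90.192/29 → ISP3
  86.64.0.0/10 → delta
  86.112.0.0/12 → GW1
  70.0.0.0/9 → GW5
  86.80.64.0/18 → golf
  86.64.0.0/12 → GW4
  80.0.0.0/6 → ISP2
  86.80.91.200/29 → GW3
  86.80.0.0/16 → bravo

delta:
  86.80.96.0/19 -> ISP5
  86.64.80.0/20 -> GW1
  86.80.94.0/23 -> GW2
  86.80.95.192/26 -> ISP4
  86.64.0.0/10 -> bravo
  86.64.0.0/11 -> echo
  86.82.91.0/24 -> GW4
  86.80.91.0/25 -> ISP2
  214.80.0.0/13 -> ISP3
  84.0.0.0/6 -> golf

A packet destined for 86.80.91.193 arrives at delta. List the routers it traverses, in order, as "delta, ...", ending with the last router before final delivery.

delta, echo, golf, bravo

At delta: longest match for 86.80.91.193 is 86.64.0.0/11 -> echo
At echo: longest match for 86.80.91.193 is 86.80.64.0/18 -> golf
At golf: longest match for 86.80.91.193 is 86.80.0.0/13 -> bravo
At bravo: longest match for 86.80.91.193 is 86.80.0.0/15 -> LAN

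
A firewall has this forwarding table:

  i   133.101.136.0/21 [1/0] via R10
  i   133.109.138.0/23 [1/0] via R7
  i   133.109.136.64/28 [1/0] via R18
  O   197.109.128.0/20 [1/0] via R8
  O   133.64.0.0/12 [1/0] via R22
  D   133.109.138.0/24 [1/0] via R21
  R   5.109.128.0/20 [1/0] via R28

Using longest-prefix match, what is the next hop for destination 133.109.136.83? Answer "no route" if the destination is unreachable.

no route

No entry's prefix contains 133.109.136.83; there is no default route.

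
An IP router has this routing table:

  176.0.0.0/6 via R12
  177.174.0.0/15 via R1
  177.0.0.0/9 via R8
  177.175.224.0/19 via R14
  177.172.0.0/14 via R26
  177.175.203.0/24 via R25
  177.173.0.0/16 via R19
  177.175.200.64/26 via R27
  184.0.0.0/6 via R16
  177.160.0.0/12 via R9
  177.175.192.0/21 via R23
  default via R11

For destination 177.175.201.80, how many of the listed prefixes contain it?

Prefixes containing 177.175.201.80:
  0.0.0.0/0 (default, matches everything)
  176.0.0.0/6 (176.0.0.0 - 179.255.255.255)
  177.160.0.0/12 (177.160.0.0 - 177.175.255.255)
  177.172.0.0/14 (177.172.0.0 - 177.175.255.255)
  177.174.0.0/15 (177.174.0.0 - 177.175.255.255)
Total matching entries: 5.

5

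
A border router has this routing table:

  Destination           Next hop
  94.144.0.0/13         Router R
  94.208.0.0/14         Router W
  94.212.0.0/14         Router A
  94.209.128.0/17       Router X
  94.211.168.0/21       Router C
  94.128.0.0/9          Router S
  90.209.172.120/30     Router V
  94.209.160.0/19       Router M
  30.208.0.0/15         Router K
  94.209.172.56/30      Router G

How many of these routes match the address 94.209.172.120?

4

Prefixes containing 94.209.172.120:
  94.128.0.0/9 (94.128.0.0 - 94.255.255.255)
  94.208.0.0/14 (94.208.0.0 - 94.211.255.255)
  94.209.128.0/17 (94.209.128.0 - 94.209.255.255)
  94.209.160.0/19 (94.209.160.0 - 94.209.191.255)
Total matching entries: 4.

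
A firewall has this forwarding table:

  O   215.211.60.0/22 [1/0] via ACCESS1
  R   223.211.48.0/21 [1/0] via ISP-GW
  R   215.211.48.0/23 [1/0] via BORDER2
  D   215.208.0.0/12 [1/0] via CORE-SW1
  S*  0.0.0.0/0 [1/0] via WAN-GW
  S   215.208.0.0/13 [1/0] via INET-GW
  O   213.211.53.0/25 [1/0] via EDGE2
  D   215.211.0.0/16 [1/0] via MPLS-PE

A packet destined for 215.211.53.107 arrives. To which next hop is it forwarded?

MPLS-PE

Routes whose prefix contains 215.211.53.107:
  0.0.0.0/0 (default, matches everything) -> WAN-GW
  215.208.0.0/12 (215.208.0.0 - 215.223.255.255) -> CORE-SW1
  215.208.0.0/13 (215.208.0.0 - 215.215.255.255) -> INET-GW
  215.211.0.0/16 (215.211.0.0 - 215.211.255.255) -> MPLS-PE
More-specific entries that do NOT match:
  213.211.53.0/25 (213.211.53.0 - 213.211.53.127) does not contain 215.211.53.107
  215.211.48.0/23 (215.211.48.0 - 215.211.49.255) does not contain 215.211.53.107
  215.211.60.0/22 (215.211.60.0 - 215.211.63.255) does not contain 215.211.53.107
  223.211.48.0/21 (223.211.48.0 - 223.211.55.255) does not contain 215.211.53.107
Longest matching prefix is /16 -> next hop MPLS-PE.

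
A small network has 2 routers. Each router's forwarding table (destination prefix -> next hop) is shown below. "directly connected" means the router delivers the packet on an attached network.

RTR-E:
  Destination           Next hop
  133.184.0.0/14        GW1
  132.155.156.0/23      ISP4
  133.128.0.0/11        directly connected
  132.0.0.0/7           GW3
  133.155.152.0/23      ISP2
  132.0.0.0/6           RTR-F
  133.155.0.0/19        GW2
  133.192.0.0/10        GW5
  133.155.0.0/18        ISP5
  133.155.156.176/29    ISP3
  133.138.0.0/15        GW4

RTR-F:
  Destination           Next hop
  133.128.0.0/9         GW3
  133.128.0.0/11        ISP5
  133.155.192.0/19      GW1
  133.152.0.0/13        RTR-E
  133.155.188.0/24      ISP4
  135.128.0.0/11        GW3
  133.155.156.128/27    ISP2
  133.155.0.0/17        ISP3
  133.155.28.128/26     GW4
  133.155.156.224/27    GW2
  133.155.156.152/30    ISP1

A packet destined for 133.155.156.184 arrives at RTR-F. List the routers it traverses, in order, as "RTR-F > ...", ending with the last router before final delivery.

RTR-F > RTR-E

At RTR-F: longest match for 133.155.156.184 is 133.152.0.0/13 -> RTR-E
At RTR-E: longest match for 133.155.156.184 is 133.128.0.0/11 -> directly connected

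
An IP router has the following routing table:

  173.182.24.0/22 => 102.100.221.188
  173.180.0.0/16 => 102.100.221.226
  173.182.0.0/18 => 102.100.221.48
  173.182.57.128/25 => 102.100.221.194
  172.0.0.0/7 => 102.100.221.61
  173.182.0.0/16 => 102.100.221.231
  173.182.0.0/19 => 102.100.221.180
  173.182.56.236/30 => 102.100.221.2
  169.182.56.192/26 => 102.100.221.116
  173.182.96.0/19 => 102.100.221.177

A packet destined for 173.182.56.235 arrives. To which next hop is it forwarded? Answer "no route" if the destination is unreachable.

102.100.221.48

Routes whose prefix contains 173.182.56.235:
  172.0.0.0/7 (172.0.0.0 - 173.255.255.255) -> 102.100.221.61
  173.182.0.0/16 (173.182.0.0 - 173.182.255.255) -> 102.100.221.231
  173.182.0.0/18 (173.182.0.0 - 173.182.63.255) -> 102.100.221.48
More-specific entries that do NOT match:
  173.182.56.236/30 (173.182.56.236 - 173.182.56.239) does not contain 173.182.56.235
  169.182.56.192/26 (169.182.56.192 - 169.182.56.255) does not contain 173.182.56.235
  173.182.57.128/25 (173.182.57.128 - 173.182.57.255) does not contain 173.182.56.235
  173.182.24.0/22 (173.182.24.0 - 173.182.27.255) does not contain 173.182.56.235
  173.182.0.0/19 (173.182.0.0 - 173.182.31.255) does not contain 173.182.56.235
  173.182.96.0/19 (173.182.96.0 - 173.182.127.255) does not contain 173.182.56.235
Longest matching prefix is /18 -> next hop 102.100.221.48.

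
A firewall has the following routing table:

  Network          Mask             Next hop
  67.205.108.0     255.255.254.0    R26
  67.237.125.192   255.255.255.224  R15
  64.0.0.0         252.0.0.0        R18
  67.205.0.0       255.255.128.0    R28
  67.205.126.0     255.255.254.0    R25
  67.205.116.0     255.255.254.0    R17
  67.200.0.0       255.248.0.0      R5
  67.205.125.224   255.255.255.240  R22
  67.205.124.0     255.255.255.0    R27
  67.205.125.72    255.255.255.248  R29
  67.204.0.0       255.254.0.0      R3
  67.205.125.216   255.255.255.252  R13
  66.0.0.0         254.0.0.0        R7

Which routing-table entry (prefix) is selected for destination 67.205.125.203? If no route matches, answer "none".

Entries matching 67.205.125.203:
  64.0.0.0/6 (64.0.0.0 - 67.255.255.255)
  66.0.0.0/7 (66.0.0.0 - 67.255.255.255)
  67.200.0.0/13 (67.200.0.0 - 67.207.255.255)
  67.204.0.0/15 (67.204.0.0 - 67.205.255.255)
  67.205.0.0/17 (67.205.0.0 - 67.205.127.255)
Most specific is 67.205.0.0/17.

67.205.0.0/17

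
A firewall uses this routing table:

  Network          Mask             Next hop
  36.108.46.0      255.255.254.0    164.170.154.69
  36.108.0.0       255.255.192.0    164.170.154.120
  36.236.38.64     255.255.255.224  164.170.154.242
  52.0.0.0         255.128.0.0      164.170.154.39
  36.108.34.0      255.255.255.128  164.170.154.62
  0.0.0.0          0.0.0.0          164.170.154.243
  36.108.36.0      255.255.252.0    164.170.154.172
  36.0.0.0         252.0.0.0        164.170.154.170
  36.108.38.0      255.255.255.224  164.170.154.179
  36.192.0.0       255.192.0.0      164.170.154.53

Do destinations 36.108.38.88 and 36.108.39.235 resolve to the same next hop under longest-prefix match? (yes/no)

yes

36.108.38.88: longest match 36.108.36.0/22 -> 164.170.154.172
36.108.39.235: longest match 36.108.36.0/22 -> 164.170.154.172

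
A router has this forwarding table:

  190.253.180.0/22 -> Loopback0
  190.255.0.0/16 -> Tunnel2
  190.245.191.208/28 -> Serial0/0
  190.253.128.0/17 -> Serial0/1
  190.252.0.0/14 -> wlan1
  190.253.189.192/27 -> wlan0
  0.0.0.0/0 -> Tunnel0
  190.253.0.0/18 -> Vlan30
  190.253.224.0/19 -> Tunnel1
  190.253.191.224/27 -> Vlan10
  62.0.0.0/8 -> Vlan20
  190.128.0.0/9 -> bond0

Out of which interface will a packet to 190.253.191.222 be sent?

Routes whose prefix contains 190.253.191.222:
  0.0.0.0/0 (default, matches everything) -> Tunnel0
  190.128.0.0/9 (190.128.0.0 - 190.255.255.255) -> bond0
  190.252.0.0/14 (190.252.0.0 - 190.255.255.255) -> wlan1
  190.253.128.0/17 (190.253.128.0 - 190.253.255.255) -> Serial0/1
More-specific entries that do NOT match:
  190.245.191.208/28 (190.245.191.208 - 190.245.191.223) does not contain 190.253.191.222
  190.253.189.192/27 (190.253.189.192 - 190.253.189.223) does not contain 190.253.191.222
  190.253.191.224/27 (190.253.191.224 - 190.253.191.255) does not contain 190.253.191.222
  190.253.180.0/22 (190.253.180.0 - 190.253.183.255) does not contain 190.253.191.222
  190.253.224.0/19 (190.253.224.0 - 190.253.255.255) does not contain 190.253.191.222
  190.253.0.0/18 (190.253.0.0 - 190.253.63.255) does not contain 190.253.191.222
Longest matching prefix is /17 -> interface Serial0/1.

Serial0/1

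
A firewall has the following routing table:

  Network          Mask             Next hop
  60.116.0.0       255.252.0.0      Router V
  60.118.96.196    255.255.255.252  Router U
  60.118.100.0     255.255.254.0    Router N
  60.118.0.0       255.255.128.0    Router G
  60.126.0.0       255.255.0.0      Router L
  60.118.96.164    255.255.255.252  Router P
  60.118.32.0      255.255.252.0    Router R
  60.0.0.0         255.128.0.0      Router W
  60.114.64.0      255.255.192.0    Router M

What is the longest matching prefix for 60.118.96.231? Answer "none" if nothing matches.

60.118.0.0/17

Entries matching 60.118.96.231:
  60.0.0.0/9 (60.0.0.0 - 60.127.255.255)
  60.116.0.0/14 (60.116.0.0 - 60.119.255.255)
  60.118.0.0/17 (60.118.0.0 - 60.118.127.255)
Most specific is 60.118.0.0/17.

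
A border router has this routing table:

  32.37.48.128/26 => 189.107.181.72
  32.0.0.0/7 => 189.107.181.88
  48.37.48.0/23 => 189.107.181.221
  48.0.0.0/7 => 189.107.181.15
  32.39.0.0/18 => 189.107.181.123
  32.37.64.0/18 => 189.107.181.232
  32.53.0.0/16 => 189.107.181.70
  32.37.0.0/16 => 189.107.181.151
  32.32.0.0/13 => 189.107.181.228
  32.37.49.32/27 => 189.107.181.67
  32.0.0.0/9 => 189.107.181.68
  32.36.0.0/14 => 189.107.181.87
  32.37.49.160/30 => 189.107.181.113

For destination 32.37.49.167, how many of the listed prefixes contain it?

Prefixes containing 32.37.49.167:
  32.0.0.0/7 (32.0.0.0 - 33.255.255.255)
  32.0.0.0/9 (32.0.0.0 - 32.127.255.255)
  32.32.0.0/13 (32.32.0.0 - 32.39.255.255)
  32.36.0.0/14 (32.36.0.0 - 32.39.255.255)
  32.37.0.0/16 (32.37.0.0 - 32.37.255.255)
Total matching entries: 5.

5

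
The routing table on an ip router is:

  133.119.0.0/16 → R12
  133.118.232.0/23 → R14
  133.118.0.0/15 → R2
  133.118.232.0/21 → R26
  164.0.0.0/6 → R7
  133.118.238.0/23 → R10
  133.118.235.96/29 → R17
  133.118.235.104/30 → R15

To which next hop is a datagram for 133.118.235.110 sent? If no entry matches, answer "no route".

R26

Routes whose prefix contains 133.118.235.110:
  133.118.0.0/15 (133.118.0.0 - 133.119.255.255) -> R2
  133.118.232.0/21 (133.118.232.0 - 133.118.239.255) -> R26
More-specific entries that do NOT match:
  133.118.235.104/30 (133.118.235.104 - 133.118.235.107) does not contain 133.118.235.110
  133.118.235.96/29 (133.118.235.96 - 133.118.235.103) does not contain 133.118.235.110
  133.118.232.0/23 (133.118.232.0 - 133.118.233.255) does not contain 133.118.235.110
  133.118.238.0/23 (133.118.238.0 - 133.118.239.255) does not contain 133.118.235.110
Longest matching prefix is /21 -> next hop R26.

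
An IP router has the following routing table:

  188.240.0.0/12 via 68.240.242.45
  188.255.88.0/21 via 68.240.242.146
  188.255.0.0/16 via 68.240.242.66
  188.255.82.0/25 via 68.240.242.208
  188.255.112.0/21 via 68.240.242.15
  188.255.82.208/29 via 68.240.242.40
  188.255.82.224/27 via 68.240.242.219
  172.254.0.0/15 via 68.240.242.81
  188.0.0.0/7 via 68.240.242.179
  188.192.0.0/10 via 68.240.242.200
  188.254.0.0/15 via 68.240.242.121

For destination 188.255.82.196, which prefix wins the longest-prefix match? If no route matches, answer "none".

Entries matching 188.255.82.196:
  188.0.0.0/7 (188.0.0.0 - 189.255.255.255)
  188.192.0.0/10 (188.192.0.0 - 188.255.255.255)
  188.240.0.0/12 (188.240.0.0 - 188.255.255.255)
  188.254.0.0/15 (188.254.0.0 - 188.255.255.255)
  188.255.0.0/16 (188.255.0.0 - 188.255.255.255)
Most specific is 188.255.0.0/16.

188.255.0.0/16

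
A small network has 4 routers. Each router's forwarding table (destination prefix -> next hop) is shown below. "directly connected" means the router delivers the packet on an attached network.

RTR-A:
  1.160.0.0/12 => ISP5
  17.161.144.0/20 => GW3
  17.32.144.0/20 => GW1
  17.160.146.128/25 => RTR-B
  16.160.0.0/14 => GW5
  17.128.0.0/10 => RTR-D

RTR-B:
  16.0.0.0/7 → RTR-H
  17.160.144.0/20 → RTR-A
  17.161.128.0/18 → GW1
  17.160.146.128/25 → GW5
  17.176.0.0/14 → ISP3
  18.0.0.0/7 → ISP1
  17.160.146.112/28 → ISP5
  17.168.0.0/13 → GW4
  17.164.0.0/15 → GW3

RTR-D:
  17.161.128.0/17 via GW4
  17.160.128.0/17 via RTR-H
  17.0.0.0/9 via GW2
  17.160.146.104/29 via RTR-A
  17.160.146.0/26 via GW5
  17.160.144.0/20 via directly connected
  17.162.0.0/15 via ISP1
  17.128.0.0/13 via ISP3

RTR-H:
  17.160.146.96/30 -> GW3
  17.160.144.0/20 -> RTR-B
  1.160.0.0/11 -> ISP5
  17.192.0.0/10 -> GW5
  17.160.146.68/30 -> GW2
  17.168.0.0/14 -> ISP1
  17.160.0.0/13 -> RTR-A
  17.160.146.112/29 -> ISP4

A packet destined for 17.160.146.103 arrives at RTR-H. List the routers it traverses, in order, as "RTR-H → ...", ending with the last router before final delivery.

RTR-H → RTR-B → RTR-A → RTR-D

At RTR-H: longest match for 17.160.146.103 is 17.160.144.0/20 -> RTR-B
At RTR-B: longest match for 17.160.146.103 is 17.160.144.0/20 -> RTR-A
At RTR-A: longest match for 17.160.146.103 is 17.128.0.0/10 -> RTR-D
At RTR-D: longest match for 17.160.146.103 is 17.160.144.0/20 -> directly connected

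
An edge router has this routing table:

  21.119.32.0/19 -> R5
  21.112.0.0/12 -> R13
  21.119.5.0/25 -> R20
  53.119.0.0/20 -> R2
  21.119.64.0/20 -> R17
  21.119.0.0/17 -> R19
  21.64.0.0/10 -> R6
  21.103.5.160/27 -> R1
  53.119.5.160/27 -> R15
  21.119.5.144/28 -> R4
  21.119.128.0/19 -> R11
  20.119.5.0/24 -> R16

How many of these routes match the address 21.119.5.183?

3

Prefixes containing 21.119.5.183:
  21.64.0.0/10 (21.64.0.0 - 21.127.255.255)
  21.112.0.0/12 (21.112.0.0 - 21.127.255.255)
  21.119.0.0/17 (21.119.0.0 - 21.119.127.255)
Total matching entries: 3.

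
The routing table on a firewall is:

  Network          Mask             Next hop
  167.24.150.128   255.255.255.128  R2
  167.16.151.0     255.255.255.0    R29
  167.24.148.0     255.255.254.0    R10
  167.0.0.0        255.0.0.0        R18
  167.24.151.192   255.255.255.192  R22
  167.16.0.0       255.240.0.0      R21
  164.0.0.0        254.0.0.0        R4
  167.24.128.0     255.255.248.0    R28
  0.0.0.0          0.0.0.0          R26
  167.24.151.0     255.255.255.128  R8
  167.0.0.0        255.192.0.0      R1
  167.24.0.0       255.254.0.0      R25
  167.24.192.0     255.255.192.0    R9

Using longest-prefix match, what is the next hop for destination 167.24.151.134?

R25

Routes whose prefix contains 167.24.151.134:
  0.0.0.0/0 (default, matches everything) -> R26
  167.0.0.0/8 (167.0.0.0 - 167.255.255.255) -> R18
  167.0.0.0/10 (167.0.0.0 - 167.63.255.255) -> R1
  167.16.0.0/12 (167.16.0.0 - 167.31.255.255) -> R21
  167.24.0.0/15 (167.24.0.0 - 167.25.255.255) -> R25
More-specific entries that do NOT match:
  167.24.151.192/26 (167.24.151.192 - 167.24.151.255) does not contain 167.24.151.134
  167.24.150.128/25 (167.24.150.128 - 167.24.150.255) does not contain 167.24.151.134
  167.24.151.0/25 (167.24.151.0 - 167.24.151.127) does not contain 167.24.151.134
  167.16.151.0/24 (167.16.151.0 - 167.16.151.255) does not contain 167.24.151.134
  167.24.148.0/23 (167.24.148.0 - 167.24.149.255) does not contain 167.24.151.134
  167.24.128.0/21 (167.24.128.0 - 167.24.135.255) does not contain 167.24.151.134
  167.24.192.0/18 (167.24.192.0 - 167.24.255.255) does not contain 167.24.151.134
Longest matching prefix is /15 -> next hop R25.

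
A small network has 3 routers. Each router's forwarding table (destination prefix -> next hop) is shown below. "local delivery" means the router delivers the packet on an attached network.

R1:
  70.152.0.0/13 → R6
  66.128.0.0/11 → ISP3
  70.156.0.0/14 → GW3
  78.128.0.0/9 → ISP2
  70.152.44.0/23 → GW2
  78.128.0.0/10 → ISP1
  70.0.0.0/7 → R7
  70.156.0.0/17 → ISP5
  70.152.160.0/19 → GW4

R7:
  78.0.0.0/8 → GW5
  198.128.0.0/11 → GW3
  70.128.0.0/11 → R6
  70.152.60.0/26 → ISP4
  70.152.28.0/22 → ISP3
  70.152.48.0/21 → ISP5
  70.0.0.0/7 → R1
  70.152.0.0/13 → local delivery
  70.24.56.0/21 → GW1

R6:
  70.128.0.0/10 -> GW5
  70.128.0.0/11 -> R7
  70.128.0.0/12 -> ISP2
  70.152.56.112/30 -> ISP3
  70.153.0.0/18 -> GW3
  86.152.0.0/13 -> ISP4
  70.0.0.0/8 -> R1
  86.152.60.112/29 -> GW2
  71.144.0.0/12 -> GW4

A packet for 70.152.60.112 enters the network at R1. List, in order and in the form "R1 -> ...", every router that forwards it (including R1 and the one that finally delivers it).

At R1: longest match for 70.152.60.112 is 70.152.0.0/13 -> R6
At R6: longest match for 70.152.60.112 is 70.128.0.0/11 -> R7
At R7: longest match for 70.152.60.112 is 70.152.0.0/13 -> local delivery

R1 -> R6 -> R7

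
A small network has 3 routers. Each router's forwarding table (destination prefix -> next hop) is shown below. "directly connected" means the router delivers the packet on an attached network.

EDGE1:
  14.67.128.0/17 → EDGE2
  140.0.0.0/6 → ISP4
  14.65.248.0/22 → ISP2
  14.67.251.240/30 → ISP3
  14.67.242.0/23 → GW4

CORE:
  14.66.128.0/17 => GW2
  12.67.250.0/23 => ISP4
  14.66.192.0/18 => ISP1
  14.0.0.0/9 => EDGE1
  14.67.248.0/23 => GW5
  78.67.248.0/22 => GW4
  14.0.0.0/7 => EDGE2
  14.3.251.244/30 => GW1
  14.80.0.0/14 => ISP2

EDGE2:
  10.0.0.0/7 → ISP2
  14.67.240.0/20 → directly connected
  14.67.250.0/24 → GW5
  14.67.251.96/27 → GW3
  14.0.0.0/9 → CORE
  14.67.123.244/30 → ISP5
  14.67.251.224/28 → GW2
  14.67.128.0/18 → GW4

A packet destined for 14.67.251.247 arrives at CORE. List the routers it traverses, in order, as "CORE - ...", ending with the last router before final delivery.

At CORE: longest match for 14.67.251.247 is 14.0.0.0/9 -> EDGE1
At EDGE1: longest match for 14.67.251.247 is 14.67.128.0/17 -> EDGE2
At EDGE2: longest match for 14.67.251.247 is 14.67.240.0/20 -> directly connected

CORE - EDGE1 - EDGE2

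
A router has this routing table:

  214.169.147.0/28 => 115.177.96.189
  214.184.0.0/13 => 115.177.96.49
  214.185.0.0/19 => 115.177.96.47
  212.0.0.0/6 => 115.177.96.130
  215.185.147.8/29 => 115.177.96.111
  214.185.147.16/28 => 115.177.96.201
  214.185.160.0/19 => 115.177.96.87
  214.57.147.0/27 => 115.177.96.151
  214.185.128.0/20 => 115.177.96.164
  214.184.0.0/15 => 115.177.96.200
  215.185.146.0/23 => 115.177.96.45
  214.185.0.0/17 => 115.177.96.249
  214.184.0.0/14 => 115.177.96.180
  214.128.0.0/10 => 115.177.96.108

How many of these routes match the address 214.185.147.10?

Prefixes containing 214.185.147.10:
  212.0.0.0/6 (212.0.0.0 - 215.255.255.255)
  214.128.0.0/10 (214.128.0.0 - 214.191.255.255)
  214.184.0.0/13 (214.184.0.0 - 214.191.255.255)
  214.184.0.0/14 (214.184.0.0 - 214.187.255.255)
  214.184.0.0/15 (214.184.0.0 - 214.185.255.255)
Total matching entries: 5.

5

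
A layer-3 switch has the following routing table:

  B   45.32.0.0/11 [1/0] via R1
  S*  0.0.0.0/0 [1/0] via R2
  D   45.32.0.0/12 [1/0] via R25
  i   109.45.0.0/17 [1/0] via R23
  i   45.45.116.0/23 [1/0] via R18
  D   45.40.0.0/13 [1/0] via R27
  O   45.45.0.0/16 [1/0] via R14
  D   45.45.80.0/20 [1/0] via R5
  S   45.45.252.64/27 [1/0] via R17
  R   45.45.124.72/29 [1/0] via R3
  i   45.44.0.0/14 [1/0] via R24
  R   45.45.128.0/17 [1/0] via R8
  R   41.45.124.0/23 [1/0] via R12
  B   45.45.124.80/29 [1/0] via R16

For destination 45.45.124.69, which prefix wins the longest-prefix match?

Entries matching 45.45.124.69:
  0.0.0.0/0 (default, matches everything)
  45.32.0.0/11 (45.32.0.0 - 45.63.255.255)
  45.32.0.0/12 (45.32.0.0 - 45.47.255.255)
  45.40.0.0/13 (45.40.0.0 - 45.47.255.255)
  45.44.0.0/14 (45.44.0.0 - 45.47.255.255)
  45.45.0.0/16 (45.45.0.0 - 45.45.255.255)
Most specific is 45.45.0.0/16.

45.45.0.0/16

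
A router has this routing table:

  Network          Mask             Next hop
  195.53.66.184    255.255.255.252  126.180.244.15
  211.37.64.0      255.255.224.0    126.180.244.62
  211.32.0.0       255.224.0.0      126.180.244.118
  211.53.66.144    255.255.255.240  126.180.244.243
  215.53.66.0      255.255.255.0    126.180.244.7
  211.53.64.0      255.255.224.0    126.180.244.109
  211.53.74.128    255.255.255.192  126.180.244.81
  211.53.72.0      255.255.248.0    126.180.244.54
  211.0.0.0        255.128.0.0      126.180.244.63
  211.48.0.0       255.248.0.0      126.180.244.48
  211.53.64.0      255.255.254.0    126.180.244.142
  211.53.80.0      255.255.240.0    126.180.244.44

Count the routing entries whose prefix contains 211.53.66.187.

Prefixes containing 211.53.66.187:
  211.0.0.0/9 (211.0.0.0 - 211.127.255.255)
  211.32.0.0/11 (211.32.0.0 - 211.63.255.255)
  211.48.0.0/13 (211.48.0.0 - 211.55.255.255)
  211.53.64.0/19 (211.53.64.0 - 211.53.95.255)
Total matching entries: 4.

4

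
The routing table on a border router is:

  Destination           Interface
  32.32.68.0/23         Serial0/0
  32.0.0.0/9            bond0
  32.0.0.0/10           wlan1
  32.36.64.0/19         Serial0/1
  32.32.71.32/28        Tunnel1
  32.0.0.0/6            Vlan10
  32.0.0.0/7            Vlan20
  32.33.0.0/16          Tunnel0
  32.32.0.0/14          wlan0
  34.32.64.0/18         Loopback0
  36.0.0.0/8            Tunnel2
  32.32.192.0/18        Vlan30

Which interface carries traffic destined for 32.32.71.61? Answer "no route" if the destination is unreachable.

wlan0

Routes whose prefix contains 32.32.71.61:
  32.0.0.0/6 (32.0.0.0 - 35.255.255.255) -> Vlan10
  32.0.0.0/7 (32.0.0.0 - 33.255.255.255) -> Vlan20
  32.0.0.0/9 (32.0.0.0 - 32.127.255.255) -> bond0
  32.0.0.0/10 (32.0.0.0 - 32.63.255.255) -> wlan1
  32.32.0.0/14 (32.32.0.0 - 32.35.255.255) -> wlan0
More-specific entries that do NOT match:
  32.32.71.32/28 (32.32.71.32 - 32.32.71.47) does not contain 32.32.71.61
  32.32.68.0/23 (32.32.68.0 - 32.32.69.255) does not contain 32.32.71.61
  32.36.64.0/19 (32.36.64.0 - 32.36.95.255) does not contain 32.32.71.61
  34.32.64.0/18 (34.32.64.0 - 34.32.127.255) does not contain 32.32.71.61
  32.32.192.0/18 (32.32.192.0 - 32.32.255.255) does not contain 32.32.71.61
  32.33.0.0/16 (32.33.0.0 - 32.33.255.255) does not contain 32.32.71.61
Longest matching prefix is /14 -> interface wlan0.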